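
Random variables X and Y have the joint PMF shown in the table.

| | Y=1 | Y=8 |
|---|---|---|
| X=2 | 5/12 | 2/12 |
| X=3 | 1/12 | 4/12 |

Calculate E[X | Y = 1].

P(Y = 1) = 1/2.
Σ X·P over the event = 2·(5/12) + 3·(1/12) = 13/12.
E[X | Y = 1] = (13/12) / (1/2) = 13/6.

13/6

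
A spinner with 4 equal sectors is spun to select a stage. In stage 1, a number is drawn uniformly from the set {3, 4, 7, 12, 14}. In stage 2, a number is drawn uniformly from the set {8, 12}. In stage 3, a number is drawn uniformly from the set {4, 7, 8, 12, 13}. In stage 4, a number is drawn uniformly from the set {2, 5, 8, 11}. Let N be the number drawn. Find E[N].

333/40

E[N | stage 1] = (3+4+7+12+14)/5 = 8.
E[N | stage 2] = (8+12)/2 = 10.
E[N | stage 3] = (4+7+8+12+13)/5 = 44/5.
E[N | stage 4] = (2+5+8+11)/4 = 13/2.
E[N] = (1/4)·(8) + (1/4)·(10) + (1/4)·(44/5) + (1/4)·(13/2) = 333/40.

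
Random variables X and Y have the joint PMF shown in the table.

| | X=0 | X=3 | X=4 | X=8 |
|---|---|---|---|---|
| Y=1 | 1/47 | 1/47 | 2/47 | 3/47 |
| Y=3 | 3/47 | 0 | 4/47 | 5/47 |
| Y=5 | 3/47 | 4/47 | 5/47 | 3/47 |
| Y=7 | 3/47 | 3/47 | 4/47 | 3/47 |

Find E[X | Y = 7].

49/13

P(Y = 7) = 13/47.
Σ X·P over the event = 0·(3/47) + 3·(3/47) + 4·(4/47) + 8·(3/47) = 49/47.
E[X | Y = 7] = (49/47) / (13/47) = 49/13.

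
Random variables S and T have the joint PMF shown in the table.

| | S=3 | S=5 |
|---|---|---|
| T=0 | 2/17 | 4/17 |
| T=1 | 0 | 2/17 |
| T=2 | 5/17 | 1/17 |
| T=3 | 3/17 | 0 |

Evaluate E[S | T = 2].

P(T = 2) = 6/17.
Σ S·P over the event = 3·(5/17) + 5·(1/17) = 20/17.
E[S | T = 2] = (20/17) / (6/17) = 10/3.

10/3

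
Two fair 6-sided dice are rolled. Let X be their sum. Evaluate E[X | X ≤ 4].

P(X ≤ 4) = 1/6.
Σ over the event: 2·1/36 + 3·1/18 + 4·1/12 = 5/9.
E[X | X ≤ 4] = (5/9) / (1/6) = 10/3.

10/3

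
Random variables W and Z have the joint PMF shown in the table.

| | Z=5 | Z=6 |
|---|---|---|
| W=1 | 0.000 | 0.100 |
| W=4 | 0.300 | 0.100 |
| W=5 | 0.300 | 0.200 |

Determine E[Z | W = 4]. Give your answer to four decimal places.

P(W = 4) = 0.400.
Σ Z·P over the event = 5·(0.300) + 6·(0.100) = 2.100.
E[Z | W = 4] = (2.100) / (0.400) = 5.2500.

5.2500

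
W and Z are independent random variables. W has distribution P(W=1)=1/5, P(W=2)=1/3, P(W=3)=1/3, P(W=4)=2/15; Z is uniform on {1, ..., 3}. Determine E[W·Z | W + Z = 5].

17/3

P(W + Z = 5) = 4/15.
Summing WZ·P(x,y) over outcomes with W + Z = 5 gives 68/45.
E[W·Z | W + Z = 5] = (68/45) / (4/15) = 17/3.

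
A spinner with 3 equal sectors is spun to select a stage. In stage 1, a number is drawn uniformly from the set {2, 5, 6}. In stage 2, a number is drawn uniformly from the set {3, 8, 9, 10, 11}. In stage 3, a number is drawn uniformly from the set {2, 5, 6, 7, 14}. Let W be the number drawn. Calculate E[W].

58/9

E[W | stage 1] = (2+5+6)/3 = 13/3.
E[W | stage 2] = (3+8+9+10+11)/5 = 41/5.
E[W | stage 3] = (2+5+6+7+14)/5 = 34/5.
By the law of total expectation,
E[W] = (1/3)·(13/3) + (1/3)·(41/5) + (1/3)·(34/5) = 58/9.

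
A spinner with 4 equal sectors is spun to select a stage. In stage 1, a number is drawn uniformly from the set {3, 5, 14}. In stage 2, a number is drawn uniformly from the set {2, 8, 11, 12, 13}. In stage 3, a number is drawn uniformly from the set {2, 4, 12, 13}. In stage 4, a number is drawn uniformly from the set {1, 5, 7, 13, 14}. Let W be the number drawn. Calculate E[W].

1937/240

E[W | stage 1] = (3+5+14)/3 = 22/3.
E[W | stage 2] = (2+8+11+12+13)/5 = 46/5.
E[W | stage 3] = (2+4+12+13)/4 = 31/4.
E[W | stage 4] = (1+5+7+13+14)/5 = 8.
By the law of total expectation,
E[W] = (1/4)·(22/3) + (1/4)·(46/5) + (1/4)·(31/4) + (1/4)·(8) = 1937/240.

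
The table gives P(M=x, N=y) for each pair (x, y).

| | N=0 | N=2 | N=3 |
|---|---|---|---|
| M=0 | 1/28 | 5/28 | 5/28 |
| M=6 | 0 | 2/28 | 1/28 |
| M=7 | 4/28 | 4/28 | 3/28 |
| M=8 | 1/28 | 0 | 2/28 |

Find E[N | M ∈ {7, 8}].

P(M ∈ {7, 8}) = 1/2.
Σ N·P over the event = 0·(4/28) + 2·(4/28) + 3·(3/28) + 0·(1/28) + 3·(2/28) = 23/28.
E[N | M ∈ {7, 8}] = (23/28) / (1/2) = 23/14.

23/14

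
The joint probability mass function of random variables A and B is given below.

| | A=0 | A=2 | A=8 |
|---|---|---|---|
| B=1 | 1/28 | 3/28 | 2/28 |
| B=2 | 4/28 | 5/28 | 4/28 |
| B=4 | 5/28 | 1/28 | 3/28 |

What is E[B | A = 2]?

17/9

P(A = 2) = 9/28.
Σ B·P over the event = 1·(3/28) + 2·(5/28) + 4·(1/28) = 17/28.
E[B | A = 2] = (17/28) / (9/28) = 17/9.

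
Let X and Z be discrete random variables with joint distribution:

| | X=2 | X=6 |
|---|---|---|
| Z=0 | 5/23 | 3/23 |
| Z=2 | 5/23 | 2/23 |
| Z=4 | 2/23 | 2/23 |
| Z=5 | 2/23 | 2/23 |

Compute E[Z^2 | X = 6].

10

P(X = 6) = 9/23.
Σ Z^2·P over the event = 0·(3/23) + 4·(2/23) + 16·(2/23) + 25·(2/23) = 90/23.
E[Z^2 | X = 6] = (90/23) / (9/23) = 10.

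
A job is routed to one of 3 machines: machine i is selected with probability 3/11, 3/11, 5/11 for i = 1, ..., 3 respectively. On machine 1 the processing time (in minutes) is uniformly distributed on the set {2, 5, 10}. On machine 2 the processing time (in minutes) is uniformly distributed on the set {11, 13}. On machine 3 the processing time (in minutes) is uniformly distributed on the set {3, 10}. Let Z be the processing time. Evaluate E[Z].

E[Z | machine 1] = (2+5+10)/3 = 17/3.
E[Z | machine 2] = (11+13)/2 = 12.
E[Z | machine 3] = (3+10)/2 = 13/2.
By the law of total expectation,
E[Z] = (3/11)·(17/3) + (3/11)·(12) + (5/11)·(13/2) = 171/22.

171/22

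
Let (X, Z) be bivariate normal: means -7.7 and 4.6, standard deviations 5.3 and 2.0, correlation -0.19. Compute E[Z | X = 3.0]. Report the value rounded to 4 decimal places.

3.8328

E[Z | X=x] = μ_Z + ρ(σ_Z/σ_X)(x − μ_X) for jointly normal variables.
E[Z | X=3.0] = 4.6 + (-0.19)·(2.0/5.3)·(3.0 − (-7.7)) = 4.6 + (-0.071698)·(10.7) = 3.8328.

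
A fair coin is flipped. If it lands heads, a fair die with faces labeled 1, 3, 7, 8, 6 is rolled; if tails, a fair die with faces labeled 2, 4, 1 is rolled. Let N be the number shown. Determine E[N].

E[N | heads] = (1+3+7+8+6)/5 = 5.
E[N | tails] = (2+4+1)/3 = 7/3.
By the law of total expectation,
E[N] = (1/2)·(5) + (1/2)·(7/3) = 11/3.

11/3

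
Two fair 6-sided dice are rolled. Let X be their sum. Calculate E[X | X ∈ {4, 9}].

48/7

P(X ∈ {4, 9}) = 7/36.
Σ over the event: 4·1/12 + 9·1/9 = 4/3.
E[X | X ∈ {4, 9}] = (4/3) / (7/36) = 48/7.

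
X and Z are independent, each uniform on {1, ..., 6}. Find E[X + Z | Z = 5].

P(Z = 5) = 1/6.
Summing (X+Z)·P(x,y) over outcomes with Z = 5 gives 17/12.
E[X + Z | Z = 5] = (17/12) / (1/6) = 17/2.

17/2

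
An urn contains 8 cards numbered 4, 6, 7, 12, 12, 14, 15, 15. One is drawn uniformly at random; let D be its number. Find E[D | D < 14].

41/5

P(D < 14) = 5/8.
Σ over the event: 4·1/8 + 6·1/8 + 7·1/8 + 12·1/4 = 41/8.
E[D | D < 14] = (41/8) / (5/8) = 41/5.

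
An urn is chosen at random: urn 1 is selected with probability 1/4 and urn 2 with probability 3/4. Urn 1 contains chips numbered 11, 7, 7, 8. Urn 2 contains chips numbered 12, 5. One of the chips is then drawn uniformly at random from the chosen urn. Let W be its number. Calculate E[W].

135/16

E[W | urn 1] = (11+7+7+8)/4 = 33/4.
E[W | urn 2] = (12+5)/2 = 17/2.
E[W] = (1/4)·(33/4) + (3/4)·(17/2) = 135/16.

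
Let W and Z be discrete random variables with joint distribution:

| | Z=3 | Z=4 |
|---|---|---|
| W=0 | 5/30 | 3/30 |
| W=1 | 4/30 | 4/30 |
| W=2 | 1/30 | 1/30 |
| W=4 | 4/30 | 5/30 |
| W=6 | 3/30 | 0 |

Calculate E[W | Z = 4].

2

P(Z = 4) = 13/30.
Σ W·P over the event = 0·(3/30) + 1·(4/30) + 2·(1/30) + 4·(5/30) = 13/15.
E[W | Z = 4] = (13/15) / (13/30) = 2.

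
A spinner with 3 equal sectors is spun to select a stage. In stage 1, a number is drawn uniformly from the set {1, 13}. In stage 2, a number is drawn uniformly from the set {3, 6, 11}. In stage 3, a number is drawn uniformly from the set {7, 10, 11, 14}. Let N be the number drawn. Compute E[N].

145/18

E[N | stage 1] = (1+13)/2 = 7.
E[N | stage 2] = (3+6+11)/3 = 20/3.
E[N | stage 3] = (7+10+11+14)/4 = 21/2.
By the law of total expectation,
E[N] = (1/3)·(7) + (1/3)·(20/3) + (1/3)·(21/2) = 145/18.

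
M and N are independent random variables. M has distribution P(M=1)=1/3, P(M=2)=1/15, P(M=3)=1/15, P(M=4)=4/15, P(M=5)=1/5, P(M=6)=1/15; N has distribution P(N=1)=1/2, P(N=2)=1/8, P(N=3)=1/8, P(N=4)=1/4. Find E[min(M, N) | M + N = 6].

P(M + N = 6) = 19/120.
Summing min(M,N)·P(x,y) over outcomes with M + N = 6 gives 9/40.
E[min(M, N) | M + N = 6] = (9/40) / (19/120) = 27/19.

27/19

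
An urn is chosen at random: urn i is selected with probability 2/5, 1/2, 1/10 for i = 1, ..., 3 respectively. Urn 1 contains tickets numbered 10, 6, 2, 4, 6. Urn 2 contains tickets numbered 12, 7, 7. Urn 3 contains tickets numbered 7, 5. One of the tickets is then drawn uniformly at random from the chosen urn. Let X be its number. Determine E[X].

E[X | urn 1] = (10+6+2+4+6)/5 = 28/5.
E[X | urn 2] = (12+7+7)/3 = 26/3.
E[X | urn 3] = (7+5)/2 = 6.
E[X] = (2/5)·(28/5) + (1/2)·(26/3) + (1/10)·(6) = 538/75.

538/75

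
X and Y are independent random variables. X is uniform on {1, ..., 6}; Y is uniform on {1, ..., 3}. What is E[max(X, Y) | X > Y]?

53/12

P(X > Y) = 2/3.
Summing max(X,Y)·P(x,y) over outcomes with X > Y gives 53/18.
E[max(X, Y) | X > Y] = (53/18) / (2/3) = 53/12.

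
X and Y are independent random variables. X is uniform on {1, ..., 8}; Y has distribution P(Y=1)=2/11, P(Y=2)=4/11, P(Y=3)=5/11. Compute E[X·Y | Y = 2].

9

P(Y = 2) = 4/11.
Summing XY·P(x,y) over outcomes with Y = 2 gives 36/11.
E[X·Y | Y = 2] = (36/11) / (4/11) = 9.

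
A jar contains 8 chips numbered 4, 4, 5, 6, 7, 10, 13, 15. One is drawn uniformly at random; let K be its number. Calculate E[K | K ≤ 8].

26/5

P(K ≤ 8) = 5/8.
Σ over the event: 4·1/4 + 5·1/8 + 6·1/8 + 7·1/8 = 13/4.
E[K | K ≤ 8] = (13/4) / (5/8) = 26/5.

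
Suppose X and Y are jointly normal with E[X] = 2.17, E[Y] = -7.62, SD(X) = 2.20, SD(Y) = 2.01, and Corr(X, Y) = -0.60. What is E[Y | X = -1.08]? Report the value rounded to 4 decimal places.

-5.8384

E[Y | X=x] = μ_Y + ρ(σ_Y/σ_X)(x − μ_X) for jointly normal variables.
E[Y | X=-1.08] = -7.62 + (-0.60)·(2.01/2.20)·(-1.08 − (2.17)) = -7.62 + (-0.54818)·(-3.25) = -5.8384.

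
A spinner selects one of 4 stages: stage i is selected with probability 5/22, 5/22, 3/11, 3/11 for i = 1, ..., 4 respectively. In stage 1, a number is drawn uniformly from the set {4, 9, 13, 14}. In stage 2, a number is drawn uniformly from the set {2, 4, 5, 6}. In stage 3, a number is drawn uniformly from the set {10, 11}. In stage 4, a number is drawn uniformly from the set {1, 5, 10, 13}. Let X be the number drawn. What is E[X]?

E[X | stage 1] = (4+9+13+14)/4 = 10.
E[X | stage 2] = (2+4+5+6)/4 = 17/4.
E[X | stage 3] = (10+11)/2 = 21/2.
E[X | stage 4] = (1+5+10+13)/4 = 29/4.
E[X] = (5/22)·(10) + (5/22)·(17/4) + (3/11)·(21/2) + (3/11)·(29/4) = 711/88.

711/88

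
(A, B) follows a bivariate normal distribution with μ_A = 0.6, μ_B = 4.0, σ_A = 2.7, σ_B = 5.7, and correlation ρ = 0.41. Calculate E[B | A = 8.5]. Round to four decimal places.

For a bivariate normal, E[B | A=x] = μ_B + ρ·(σ_B/σ_A)·(x − μ_A).
E[B | A=8.5] = 4.0 + (0.41)·(5.7/2.7)·(8.5 − (0.6)) = 4.0 + (0.86556)·(7.9) = 10.8379.

10.8379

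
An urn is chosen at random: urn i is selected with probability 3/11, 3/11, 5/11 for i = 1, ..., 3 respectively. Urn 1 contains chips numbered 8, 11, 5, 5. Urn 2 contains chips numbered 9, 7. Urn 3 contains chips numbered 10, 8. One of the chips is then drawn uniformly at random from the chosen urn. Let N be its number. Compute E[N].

33/4

E[N | urn 1] = (8+11+5+5)/4 = 29/4.
E[N | urn 2] = (9+7)/2 = 8.
E[N | urn 3] = (10+8)/2 = 9.
By the law of total expectation,
E[N] = (3/11)·(29/4) + (3/11)·(8) + (5/11)·(9) = 33/4.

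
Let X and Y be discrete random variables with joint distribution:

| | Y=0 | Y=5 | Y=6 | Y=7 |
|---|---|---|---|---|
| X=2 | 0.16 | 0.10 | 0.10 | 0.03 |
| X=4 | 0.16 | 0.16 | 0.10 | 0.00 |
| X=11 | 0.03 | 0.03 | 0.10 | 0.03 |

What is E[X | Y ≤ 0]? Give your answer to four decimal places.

3.6857

P(Y ≤ 0) = 0.35.
Σ X·P over the event = 2·(0.16) + 4·(0.16) + 11·(0.03) = 1.29.
E[X | Y ≤ 0] = (1.29) / (0.35) = 3.6857.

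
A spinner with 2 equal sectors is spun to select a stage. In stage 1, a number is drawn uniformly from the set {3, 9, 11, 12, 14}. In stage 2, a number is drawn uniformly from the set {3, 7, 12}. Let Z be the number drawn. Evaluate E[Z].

257/30

E[Z | stage 1] = (3+9+11+12+14)/5 = 49/5.
E[Z | stage 2] = (3+7+12)/3 = 22/3.
By the law of total expectation,
E[Z] = (1/2)·(49/5) + (1/2)·(22/3) = 257/30.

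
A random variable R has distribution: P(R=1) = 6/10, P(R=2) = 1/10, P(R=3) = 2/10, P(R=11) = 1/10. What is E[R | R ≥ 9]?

P(R ≥ 9) = 1/10.
Σ over the event: 11·1/10 = 11/10.
E[R | R ≥ 9] = (11/10) / (1/10) = 11.

11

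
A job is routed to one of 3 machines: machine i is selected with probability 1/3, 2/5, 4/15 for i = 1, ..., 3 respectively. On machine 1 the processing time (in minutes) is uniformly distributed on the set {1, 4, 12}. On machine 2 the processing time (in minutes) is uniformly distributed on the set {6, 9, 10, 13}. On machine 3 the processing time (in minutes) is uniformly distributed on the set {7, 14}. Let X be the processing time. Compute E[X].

382/45

E[X | machine 1] = (1+4+12)/3 = 17/3.
E[X | machine 2] = (6+9+10+13)/4 = 19/2.
E[X | machine 3] = (7+14)/2 = 21/2.
By the law of total expectation,
E[X] = (1/3)·(17/3) + (2/5)·(19/2) + (4/15)·(21/2) = 382/45.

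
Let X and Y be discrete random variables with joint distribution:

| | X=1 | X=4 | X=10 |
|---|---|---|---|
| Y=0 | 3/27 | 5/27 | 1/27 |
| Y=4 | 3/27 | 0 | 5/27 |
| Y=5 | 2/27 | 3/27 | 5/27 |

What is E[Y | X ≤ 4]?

37/16

P(X ≤ 4) = 16/27.
Summing Y·P(X=x,Y=y) over the conditioning event gives 37/27.
E[Y | X ≤ 4] = (37/27) / (16/27) = 37/16.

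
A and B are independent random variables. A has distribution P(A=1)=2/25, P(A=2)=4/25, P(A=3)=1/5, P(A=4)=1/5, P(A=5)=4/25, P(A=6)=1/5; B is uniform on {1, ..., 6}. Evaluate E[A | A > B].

P(A > B) = 7/15.
Summing A·P(x,y) over outcomes with A > B gives 164/75.
E[A | A > B] = (164/75) / (7/15) = 164/35.

164/35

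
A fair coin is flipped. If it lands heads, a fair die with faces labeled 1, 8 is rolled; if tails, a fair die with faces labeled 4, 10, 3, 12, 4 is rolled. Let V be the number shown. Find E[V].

111/20

E[V | heads] = (1+8)/2 = 9/2.
E[V | tails] = (4+10+3+12+4)/5 = 33/5.
E[V] = (1/2)·(9/2) + (1/2)·(33/5) = 111/20.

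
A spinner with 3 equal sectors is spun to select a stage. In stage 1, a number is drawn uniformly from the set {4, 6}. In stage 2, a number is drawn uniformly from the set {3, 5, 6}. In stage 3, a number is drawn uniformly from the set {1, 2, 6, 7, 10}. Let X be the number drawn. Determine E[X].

223/45

E[X | stage 1] = (4+6)/2 = 5.
E[X | stage 2] = (3+5+6)/3 = 14/3.
E[X | stage 3] = (1+2+6+7+10)/5 = 26/5.
By the law of total expectation,
E[X] = (1/3)·(5) + (1/3)·(14/3) + (1/3)·(26/5) = 223/45.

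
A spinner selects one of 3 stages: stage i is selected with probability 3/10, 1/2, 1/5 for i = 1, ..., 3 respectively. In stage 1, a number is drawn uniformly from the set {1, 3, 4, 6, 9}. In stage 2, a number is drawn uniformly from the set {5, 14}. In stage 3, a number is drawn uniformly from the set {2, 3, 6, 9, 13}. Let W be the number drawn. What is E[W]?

149/20

E[W | stage 1] = (1+3+4+6+9)/5 = 23/5.
E[W | stage 2] = (5+14)/2 = 19/2.
E[W | stage 3] = (2+3+6+9+13)/5 = 33/5.
E[W] = (3/10)·(23/5) + (1/2)·(19/2) + (1/5)·(33/5) = 149/20.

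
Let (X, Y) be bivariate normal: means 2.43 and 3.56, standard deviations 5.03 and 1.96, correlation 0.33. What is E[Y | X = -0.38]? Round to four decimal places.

E[Y | X=x] = μ_Y + ρ(σ_Y/σ_X)(x − μ_X) for jointly normal variables.
E[Y | X=-0.38] = 3.56 + (0.33)·(1.96/5.03)·(-0.38 − (2.43)) = 3.56 + (0.12859)·(-2.81) = 3.1987.

3.1987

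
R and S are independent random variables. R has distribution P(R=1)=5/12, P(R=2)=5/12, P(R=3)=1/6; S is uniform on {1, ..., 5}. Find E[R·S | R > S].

P(R > S) = 3/20.
Summing RS·P(x,y) over outcomes with R > S gives 7/15.
E[R·S | R > S] = (7/15) / (3/20) = 28/9.

28/9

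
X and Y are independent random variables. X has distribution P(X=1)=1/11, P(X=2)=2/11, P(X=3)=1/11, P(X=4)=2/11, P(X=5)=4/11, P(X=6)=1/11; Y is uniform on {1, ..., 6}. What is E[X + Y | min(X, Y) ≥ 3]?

73/8

P(min(X, Y) ≥ 3) = 16/33.
Summing (X+Y)·P(x,y) over outcomes with min(X, Y) ≥ 3 gives 146/33.
E[X + Y | min(X, Y) ≥ 3] = (146/33) / (16/33) = 73/8.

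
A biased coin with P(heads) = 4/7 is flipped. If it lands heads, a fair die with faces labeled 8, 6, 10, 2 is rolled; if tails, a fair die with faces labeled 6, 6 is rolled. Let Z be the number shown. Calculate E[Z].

44/7

E[Z | heads] = (8+6+10+2)/4 = 13/2.
E[Z | tails] = (6+6)/2 = 6.
E[Z] = (4/7)·(13/2) + (3/7)·(6) = 44/7.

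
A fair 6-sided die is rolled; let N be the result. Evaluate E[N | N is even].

4

Given N is even, N is equally likely to be any of {2, 4, 6}.
E[N | N is even] = (2 + 4 + 6) / 3 = 4.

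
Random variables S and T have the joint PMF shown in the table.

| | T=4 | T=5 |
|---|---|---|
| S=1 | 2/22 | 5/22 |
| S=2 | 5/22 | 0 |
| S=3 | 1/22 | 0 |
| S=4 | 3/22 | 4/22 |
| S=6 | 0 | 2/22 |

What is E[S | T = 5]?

P(T = 5) = 1/2.
Σ S·P over the event = 1·(5/22) + 4·(4/22) + 6·(2/22) = 3/2.
E[S | T = 5] = (3/2) / (1/2) = 3.

3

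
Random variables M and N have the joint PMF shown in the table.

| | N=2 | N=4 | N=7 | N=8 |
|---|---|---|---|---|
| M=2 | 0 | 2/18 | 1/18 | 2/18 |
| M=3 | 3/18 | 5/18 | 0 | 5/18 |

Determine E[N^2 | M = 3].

412/13

P(M = 3) = 13/18.
Σ N^2·P over the event = 4·(3/18) + 16·(5/18) + 64·(5/18) = 206/9.
E[N^2 | M = 3] = (206/9) / (13/18) = 412/13.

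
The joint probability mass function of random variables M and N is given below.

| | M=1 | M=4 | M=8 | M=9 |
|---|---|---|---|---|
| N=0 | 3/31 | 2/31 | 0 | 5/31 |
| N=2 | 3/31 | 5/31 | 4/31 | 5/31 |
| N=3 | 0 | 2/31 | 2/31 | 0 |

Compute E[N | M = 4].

P(M = 4) = 9/31.
Σ N·P over the event = 0·(2/31) + 2·(5/31) + 3·(2/31) = 16/31.
E[N | M = 4] = (16/31) / (9/31) = 16/9.

16/9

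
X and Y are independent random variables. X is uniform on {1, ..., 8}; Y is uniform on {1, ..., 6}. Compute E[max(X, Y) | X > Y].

P(X > Y) = 9/16.
Summing max(X,Y)·P(x,y) over outcomes with X > Y gives 10/3.
E[max(X, Y) | X > Y] = (10/3) / (9/16) = 160/27.

160/27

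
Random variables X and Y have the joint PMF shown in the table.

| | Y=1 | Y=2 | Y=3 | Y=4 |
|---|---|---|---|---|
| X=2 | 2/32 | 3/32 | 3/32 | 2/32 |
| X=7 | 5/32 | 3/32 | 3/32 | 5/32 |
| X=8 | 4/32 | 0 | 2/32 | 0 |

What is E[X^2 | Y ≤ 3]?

191/5

P(Y ≤ 3) = 25/32.
Σ X^2·P over the event = 4·(2/32) + 4·(3/32) + 4·(3/32) + 49·(5/32) + 49·(3/32) + 49·(3/32) + 64·(4/32) + 64·(2/32) = 955/32.
E[X^2 | Y ≤ 3] = (955/32) / (25/32) = 191/5.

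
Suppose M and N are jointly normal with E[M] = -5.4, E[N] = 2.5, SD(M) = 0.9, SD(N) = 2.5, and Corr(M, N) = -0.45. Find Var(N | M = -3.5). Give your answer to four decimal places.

The conditional variance in a bivariate normal is σ_N²(1 − ρ²), independent of x.
Var(N | M=-3.5) = (2.5)²·(1 − (-0.45)²) = 6.25·0.7975 = 4.9844.

4.9844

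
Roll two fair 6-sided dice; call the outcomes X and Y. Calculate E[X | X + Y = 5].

5/2

Outcomes with X + Y = 5: (1,4), (2,3), (3,2), (4,1), each with probability 1/36.
E[X | X + Y = 5] = (1 + 2 + 3 + 4) / 4 = 5/2.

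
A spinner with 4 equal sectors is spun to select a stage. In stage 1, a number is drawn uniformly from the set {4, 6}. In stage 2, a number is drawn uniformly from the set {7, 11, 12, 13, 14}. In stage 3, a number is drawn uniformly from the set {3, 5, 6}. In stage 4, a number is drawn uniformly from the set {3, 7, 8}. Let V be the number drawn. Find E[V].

203/30

E[V | stage 1] = (4+6)/2 = 5.
E[V | stage 2] = (7+11+12+13+14)/5 = 57/5.
E[V | stage 3] = (3+5+6)/3 = 14/3.
E[V | stage 4] = (3+7+8)/3 = 6.
E[V] = (1/4)·(5) + (1/4)·(57/5) + (1/4)·(14/3) + (1/4)·(6) = 203/30.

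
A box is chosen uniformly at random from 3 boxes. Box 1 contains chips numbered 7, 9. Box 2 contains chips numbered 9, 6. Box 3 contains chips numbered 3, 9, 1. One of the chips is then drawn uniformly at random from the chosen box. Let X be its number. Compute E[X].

119/18

E[X | box 1] = (7+9)/2 = 8.
E[X | box 2] = (9+6)/2 = 15/2.
E[X | box 3] = (3+9+1)/3 = 13/3.
E[X] = (1/3)·(8) + (1/3)·(15/2) + (1/3)·(13/3) = 119/18.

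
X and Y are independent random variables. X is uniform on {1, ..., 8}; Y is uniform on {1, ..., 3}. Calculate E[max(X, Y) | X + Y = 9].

7

Outcomes with X + Y = 9: (6,3), (7,2), (8,1), each with probability 1/24.
E[max(X, Y) | X + Y = 9] = (6 + 7 + 8) / 3 = 7.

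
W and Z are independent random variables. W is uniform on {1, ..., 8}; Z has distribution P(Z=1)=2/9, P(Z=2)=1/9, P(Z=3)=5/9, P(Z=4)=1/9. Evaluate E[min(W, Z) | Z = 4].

13/4

P(Z = 4) = 1/9.
Summing min(W,Z)·P(x,y) over outcomes with Z = 4 gives 13/36.
E[min(W, Z) | Z = 4] = (13/36) / (1/9) = 13/4.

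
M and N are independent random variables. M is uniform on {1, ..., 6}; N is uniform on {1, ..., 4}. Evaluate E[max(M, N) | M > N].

P(M > N) = 7/12.
Summing max(M,N)·P(x,y) over outcomes with M > N gives 8/3.
E[max(M, N) | M > N] = (8/3) / (7/12) = 32/7.

32/7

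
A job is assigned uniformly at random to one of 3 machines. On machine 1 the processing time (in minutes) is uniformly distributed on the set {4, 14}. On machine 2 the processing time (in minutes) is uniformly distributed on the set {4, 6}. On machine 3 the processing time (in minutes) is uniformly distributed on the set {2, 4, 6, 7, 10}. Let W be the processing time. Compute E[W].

33/5

E[W | machine 1] = (4+14)/2 = 9.
E[W | machine 2] = (4+6)/2 = 5.
E[W | machine 3] = (2+4+6+7+10)/5 = 29/5.
By the law of total expectation,
E[W] = (1/3)·(9) + (1/3)·(5) + (1/3)·(29/5) = 33/5.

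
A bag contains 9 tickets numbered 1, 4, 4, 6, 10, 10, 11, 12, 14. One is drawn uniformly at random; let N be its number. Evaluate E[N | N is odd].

6

P(N is odd) = 2/9.
Σ over the event: 1·1/9 + 11·1/9 = 4/3.
E[N | N is odd] = (4/3) / (2/9) = 6.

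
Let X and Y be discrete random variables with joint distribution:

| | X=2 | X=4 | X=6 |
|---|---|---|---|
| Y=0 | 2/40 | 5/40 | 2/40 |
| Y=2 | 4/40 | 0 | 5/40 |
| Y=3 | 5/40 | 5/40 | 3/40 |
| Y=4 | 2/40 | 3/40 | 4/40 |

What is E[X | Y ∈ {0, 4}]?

P(Y ∈ {0, 4}) = 9/20.
Σ X·P over the event = 2·(2/40) + 2·(2/40) + 4·(5/40) + 4·(3/40) + 6·(2/40) + 6·(4/40) = 19/10.
E[X | Y ∈ {0, 4}] = (19/10) / (9/20) = 38/9.

38/9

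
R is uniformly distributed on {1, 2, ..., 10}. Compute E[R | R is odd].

5

Given R is odd, R is equally likely to be any of {1, 3, 5, 7, 9}.
E[R | R is odd] = (1 + 3 + 5 + 7 + 9) / 5 = 5.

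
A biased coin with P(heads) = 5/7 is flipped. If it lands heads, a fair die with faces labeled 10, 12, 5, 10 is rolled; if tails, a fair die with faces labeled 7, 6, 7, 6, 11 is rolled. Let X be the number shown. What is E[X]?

1221/140

E[X | heads] = (10+12+5+10)/4 = 37/4.
E[X | tails] = (7+6+7+6+11)/5 = 37/5.
By the law of total expectation,
E[X] = (5/7)·(37/4) + (2/7)·(37/5) = 1221/140.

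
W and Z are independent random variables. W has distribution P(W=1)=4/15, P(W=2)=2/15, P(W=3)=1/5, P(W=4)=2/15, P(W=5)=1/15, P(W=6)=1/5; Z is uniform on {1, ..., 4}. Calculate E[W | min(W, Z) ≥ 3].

P(min(W, Z) ≥ 3) = 3/10.
Summing W·P(x,y) over outcomes with min(W, Z) ≥ 3 gives 4/3.
E[W | min(W, Z) ≥ 3] = (4/3) / (3/10) = 40/9.

40/9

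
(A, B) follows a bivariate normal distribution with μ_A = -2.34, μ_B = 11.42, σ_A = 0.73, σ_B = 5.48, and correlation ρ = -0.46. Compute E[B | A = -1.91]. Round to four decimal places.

9.9351

For a bivariate normal, E[B | A=x] = μ_B + ρ·(σ_B/σ_A)·(x − μ_A).
E[B | A=-1.91] = 11.42 + (-0.46)·(5.48/0.73)·(-1.91 − (-2.34)) = 11.42 + (-3.4532)·(0.43) = 9.9351.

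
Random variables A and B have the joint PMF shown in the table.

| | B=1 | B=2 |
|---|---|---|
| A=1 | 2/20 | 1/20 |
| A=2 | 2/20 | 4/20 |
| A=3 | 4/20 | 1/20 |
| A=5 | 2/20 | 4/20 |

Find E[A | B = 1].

14/5

P(B = 1) = 1/2.
Σ A·P over the event = 1·(2/20) + 2·(2/20) + 3·(4/20) + 5·(2/20) = 7/5.
E[A | B = 1] = (7/5) / (1/2) = 14/5.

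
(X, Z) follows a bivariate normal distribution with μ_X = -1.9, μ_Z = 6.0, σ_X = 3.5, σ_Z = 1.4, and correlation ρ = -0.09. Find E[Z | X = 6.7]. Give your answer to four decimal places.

E[Z | X=x] = μ_Z + ρ(σ_Z/σ_X)(x − μ_X) for jointly normal variables.
E[Z | X=6.7] = 6.0 + (-0.09)·(1.4/3.5)·(6.7 − (-1.9)) = 6.0 + (-0.036)·(8.6) = 5.6904.

5.6904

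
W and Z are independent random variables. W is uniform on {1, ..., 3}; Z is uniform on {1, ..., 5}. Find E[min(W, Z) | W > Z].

P(W > Z) = 1/5.
Summing min(W,Z)·P(x,y) over outcomes with W > Z gives 4/15.
E[min(W, Z) | W > Z] = (4/15) / (1/5) = 4/3.

4/3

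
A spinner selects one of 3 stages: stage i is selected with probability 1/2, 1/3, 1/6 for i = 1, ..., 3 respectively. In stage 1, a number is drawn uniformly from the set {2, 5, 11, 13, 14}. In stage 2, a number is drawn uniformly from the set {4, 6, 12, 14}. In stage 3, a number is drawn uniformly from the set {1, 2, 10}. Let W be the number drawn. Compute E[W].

E[W | stage 1] = (2+5+11+13+14)/5 = 9.
E[W | stage 2] = (4+6+12+14)/4 = 9.
E[W | stage 3] = (1+2+10)/3 = 13/3.
By the law of total expectation,
E[W] = (1/2)·(9) + (1/3)·(9) + (1/6)·(13/3) = 74/9.

74/9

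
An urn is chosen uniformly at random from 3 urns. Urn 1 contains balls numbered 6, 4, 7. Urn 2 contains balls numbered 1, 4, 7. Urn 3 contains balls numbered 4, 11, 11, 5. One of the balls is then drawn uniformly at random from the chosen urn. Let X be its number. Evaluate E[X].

E[X | urn 1] = (6+4+7)/3 = 17/3.
E[X | urn 2] = (1+4+7)/3 = 4.
E[X | urn 3] = (4+11+11+5)/4 = 31/4.
E[X] = (1/3)·(17/3) + (1/3)·(4) + (1/3)·(31/4) = 209/36.

209/36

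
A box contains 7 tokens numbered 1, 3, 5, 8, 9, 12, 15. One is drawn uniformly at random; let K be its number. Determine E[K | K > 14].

P(K > 14) = 1/7.
Σ over the event: 15·1/7 = 15/7.
E[K | K > 14] = (15/7) / (1/7) = 15.

15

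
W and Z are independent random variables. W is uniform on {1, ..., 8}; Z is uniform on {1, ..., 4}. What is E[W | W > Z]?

P(W > Z) = 11/16.
Summing W·P(x,y) over outcomes with W > Z gives 31/8.
E[W | W > Z] = (31/8) / (11/16) = 62/11.

62/11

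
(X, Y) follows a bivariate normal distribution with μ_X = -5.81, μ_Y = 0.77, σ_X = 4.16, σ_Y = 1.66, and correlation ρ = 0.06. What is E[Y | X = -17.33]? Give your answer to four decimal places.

0.4942

For a bivariate normal, E[Y | X=x] = μ_Y + ρ·(σ_Y/σ_X)·(x − μ_X).
E[Y | X=-17.33] = 0.77 + (0.06)·(1.66/4.16)·(-17.33 − (-5.81)) = 0.77 + (0.023942)·(-11.52) = 0.4942.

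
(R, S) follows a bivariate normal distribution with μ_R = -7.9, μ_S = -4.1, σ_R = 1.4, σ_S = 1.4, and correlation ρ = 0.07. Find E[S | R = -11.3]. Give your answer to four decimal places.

-4.3380

E[S | R=x] = μ_S + ρ(σ_S/σ_R)(x − μ_R) for jointly normal variables.
E[S | R=-11.3] = -4.1 + (0.07)·(1.4/1.4)·(-11.3 − (-7.9)) = -4.1 + (0.07)·(-3.4) = -4.3380.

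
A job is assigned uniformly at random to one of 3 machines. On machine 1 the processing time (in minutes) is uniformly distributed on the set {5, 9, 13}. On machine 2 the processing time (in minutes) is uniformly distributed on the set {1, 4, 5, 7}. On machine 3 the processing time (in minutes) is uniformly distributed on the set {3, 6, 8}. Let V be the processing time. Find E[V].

E[V | machine 1] = (5+9+13)/3 = 9.
E[V | machine 2] = (1+4+5+7)/4 = 17/4.
E[V | machine 3] = (3+6+8)/3 = 17/3.
E[V] = (1/3)·(9) + (1/3)·(17/4) + (1/3)·(17/3) = 227/36.

227/36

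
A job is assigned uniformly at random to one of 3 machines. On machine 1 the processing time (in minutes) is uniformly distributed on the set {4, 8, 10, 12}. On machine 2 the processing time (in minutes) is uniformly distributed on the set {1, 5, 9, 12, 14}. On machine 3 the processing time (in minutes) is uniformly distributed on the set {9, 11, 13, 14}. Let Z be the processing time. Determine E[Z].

E[Z | machine 1] = (4+8+10+12)/4 = 17/2.
E[Z | machine 2] = (1+5+9+12+14)/5 = 41/5.
E[Z | machine 3] = (9+11+13+14)/4 = 47/4.
By the law of total expectation,
E[Z] = (1/3)·(17/2) + (1/3)·(41/5) + (1/3)·(47/4) = 569/60.

569/60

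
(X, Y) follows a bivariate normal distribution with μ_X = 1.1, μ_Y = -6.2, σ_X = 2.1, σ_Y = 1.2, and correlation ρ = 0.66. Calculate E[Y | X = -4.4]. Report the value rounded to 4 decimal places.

-8.2743

For a bivariate normal, E[Y | X=x] = μ_Y + ρ·(σ_Y/σ_X)·(x − μ_X).
E[Y | X=-4.4] = -6.2 + (0.66)·(1.2/2.1)·(-4.4 − (1.1)) = -6.2 + (0.37714)·(-5.5) = -8.2743.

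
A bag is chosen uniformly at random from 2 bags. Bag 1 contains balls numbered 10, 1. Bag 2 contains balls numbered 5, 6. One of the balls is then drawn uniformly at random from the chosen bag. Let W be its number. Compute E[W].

E[W | bag 1] = (10+1)/2 = 11/2.
E[W | bag 2] = (5+6)/2 = 11/2.
E[W] = (1/2)·(11/2) + (1/2)·(11/2) = 11/2.

11/2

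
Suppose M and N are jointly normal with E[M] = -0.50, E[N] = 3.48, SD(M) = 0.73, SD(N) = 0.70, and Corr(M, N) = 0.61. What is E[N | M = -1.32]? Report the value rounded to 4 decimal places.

3.0004

For a bivariate normal, E[N | M=x] = μ_N + ρ·(σ_N/σ_M)·(x − μ_M).
E[N | M=-1.32] = 3.48 + (0.61)·(0.70/0.73)·(-1.32 − (-0.50)) = 3.48 + (0.58493)·(-0.82) = 3.0004.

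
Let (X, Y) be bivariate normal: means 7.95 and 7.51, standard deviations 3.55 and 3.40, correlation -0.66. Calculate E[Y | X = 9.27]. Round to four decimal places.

E[Y | X=x] = μ_Y + ρ(σ_Y/σ_X)(x − μ_X) for jointly normal variables.
E[Y | X=9.27] = 7.51 + (-0.66)·(3.40/3.55)·(9.27 − (7.95)) = 7.51 + (-0.63211)·(1.32) = 6.6756.

6.6756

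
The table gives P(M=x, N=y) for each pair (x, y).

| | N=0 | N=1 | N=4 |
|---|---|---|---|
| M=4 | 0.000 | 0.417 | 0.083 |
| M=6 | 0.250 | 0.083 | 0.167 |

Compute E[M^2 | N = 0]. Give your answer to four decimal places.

P(N = 0) = 0.250.
Summing M^2·P(M=x,N=y) over the conditioning event gives 9.000.
E[M^2 | N = 0] = (9.000) / (0.250) = 36.0000.

36.0000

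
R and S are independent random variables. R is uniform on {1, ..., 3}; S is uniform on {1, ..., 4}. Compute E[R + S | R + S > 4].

Outcomes with R + S > 4: (1,4), (2,3), (2,4), (3,2), (3,3), (3,4), each with probability 1/12.
E[R + S | R + S > 4] = (5 + 5 + 6 + 5 + 6 + 7) / 6 = 17/3.

17/3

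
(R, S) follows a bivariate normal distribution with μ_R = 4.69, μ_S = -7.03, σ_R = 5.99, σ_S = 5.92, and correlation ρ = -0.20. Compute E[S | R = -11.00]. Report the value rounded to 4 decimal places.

-3.9287

For a bivariate normal, E[S | R=x] = μ_S + ρ·(σ_S/σ_R)·(x − μ_R).
E[S | R=-11.00] = -7.03 + (-0.20)·(5.92/5.99)·(-11.00 − (4.69)) = -7.03 + (-0.19766)·(-15.69) = -3.9287.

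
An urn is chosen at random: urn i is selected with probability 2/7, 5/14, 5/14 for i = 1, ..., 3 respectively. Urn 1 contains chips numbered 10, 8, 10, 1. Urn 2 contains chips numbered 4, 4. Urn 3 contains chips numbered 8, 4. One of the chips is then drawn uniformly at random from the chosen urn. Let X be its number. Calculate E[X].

79/14

E[X | urn 1] = (10+8+10+1)/4 = 29/4.
E[X | urn 2] = (4+4)/2 = 4.
E[X | urn 3] = (8+4)/2 = 6.
E[X] = (2/7)·(29/4) + (5/14)·(4) + (5/14)·(6) = 79/14.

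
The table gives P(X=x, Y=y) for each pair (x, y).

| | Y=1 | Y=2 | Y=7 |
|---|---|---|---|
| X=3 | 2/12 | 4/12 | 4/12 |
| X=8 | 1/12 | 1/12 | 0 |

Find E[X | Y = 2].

4

P(Y = 2) = 5/12.
Σ X·P over the event = 3·(4/12) + 8·(1/12) = 5/3.
E[X | Y = 2] = (5/3) / (5/12) = 4.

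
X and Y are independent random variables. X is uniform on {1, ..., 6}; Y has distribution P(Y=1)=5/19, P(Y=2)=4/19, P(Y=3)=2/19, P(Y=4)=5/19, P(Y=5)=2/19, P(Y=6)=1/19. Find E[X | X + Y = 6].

59/18

P(X + Y = 6) = 3/19.
Summing X·P(x,y) over outcomes with X + Y = 6 gives 59/114.
E[X | X + Y = 6] = (59/114) / (3/19) = 59/18.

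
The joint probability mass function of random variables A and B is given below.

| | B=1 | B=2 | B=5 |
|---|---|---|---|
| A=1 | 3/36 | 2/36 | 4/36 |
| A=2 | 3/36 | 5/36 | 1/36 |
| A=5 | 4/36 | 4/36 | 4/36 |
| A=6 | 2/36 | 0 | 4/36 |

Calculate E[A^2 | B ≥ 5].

252/13

P(B ≥ 5) = 13/36.
Σ A^2·P over the event = 1·(4/36) + 4·(1/36) + 25·(4/36) + 36·(4/36) = 7.
E[A^2 | B ≥ 5] = (7) / (13/36) = 252/13.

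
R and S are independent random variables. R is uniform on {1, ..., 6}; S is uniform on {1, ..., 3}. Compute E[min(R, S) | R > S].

P(R > S) = 2/3.
Summing min(R,S)·P(x,y) over outcomes with R > S gives 11/9.
E[min(R, S) | R > S] = (11/9) / (2/3) = 11/6.

11/6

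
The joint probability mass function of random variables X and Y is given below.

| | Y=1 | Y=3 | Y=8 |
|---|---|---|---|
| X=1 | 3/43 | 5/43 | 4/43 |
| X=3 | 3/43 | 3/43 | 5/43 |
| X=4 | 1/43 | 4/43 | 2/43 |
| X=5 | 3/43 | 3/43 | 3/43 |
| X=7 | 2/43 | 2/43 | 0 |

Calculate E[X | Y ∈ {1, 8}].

P(Y ∈ {1, 8}) = 26/43.
Summing X·P(X=x,Y=y) over the conditioning event gives 87/43.
E[X | Y ∈ {1, 8}] = (87/43) / (26/43) = 87/26.

87/26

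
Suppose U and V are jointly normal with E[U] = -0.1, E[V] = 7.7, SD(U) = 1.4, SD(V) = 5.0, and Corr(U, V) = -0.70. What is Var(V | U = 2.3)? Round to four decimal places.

12.7500

The conditional variance in a bivariate normal is σ_V²(1 − ρ²), independent of x.
Var(V | U=2.3) = (5.0)²·(1 − (-0.70)²) = 25·0.51 = 12.7500.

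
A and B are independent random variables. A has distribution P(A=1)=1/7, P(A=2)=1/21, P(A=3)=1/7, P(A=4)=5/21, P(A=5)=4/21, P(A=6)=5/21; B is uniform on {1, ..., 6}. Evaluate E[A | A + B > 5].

P(A + B > 5) = 50/63.
Summing A·P(x,y) over outcomes with A + B > 5 gives 32/9.
E[A | A + B > 5] = (32/9) / (50/63) = 112/25.

112/25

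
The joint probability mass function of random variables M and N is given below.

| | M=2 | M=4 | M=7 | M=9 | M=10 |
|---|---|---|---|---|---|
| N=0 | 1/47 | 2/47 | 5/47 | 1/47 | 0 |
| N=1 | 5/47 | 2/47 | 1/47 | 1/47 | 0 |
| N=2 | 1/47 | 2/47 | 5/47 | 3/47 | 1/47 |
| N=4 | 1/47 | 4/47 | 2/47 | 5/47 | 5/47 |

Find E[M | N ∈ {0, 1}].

44/9

P(N ∈ {0, 1}) = 18/47.
Σ M·P over the event = 2·(1/47) + 2·(5/47) + 4·(2/47) + 4·(2/47) + 7·(5/47) + 7·(1/47) + 9·(1/47) + 9·(1/47) = 88/47.
E[M | N ∈ {0, 1}] = (88/47) / (18/47) = 44/9.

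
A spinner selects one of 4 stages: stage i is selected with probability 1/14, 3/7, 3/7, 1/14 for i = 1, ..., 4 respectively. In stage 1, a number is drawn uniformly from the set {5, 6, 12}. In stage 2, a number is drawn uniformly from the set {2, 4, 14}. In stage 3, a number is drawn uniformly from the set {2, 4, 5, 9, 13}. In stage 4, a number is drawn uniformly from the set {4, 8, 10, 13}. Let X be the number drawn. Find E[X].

823/120

E[X | stage 1] = (5+6+12)/3 = 23/3.
E[X | stage 2] = (2+4+14)/3 = 20/3.
E[X | stage 3] = (2+4+5+9+13)/5 = 33/5.
E[X | stage 4] = (4+8+10+13)/4 = 35/4.
E[X] = (1/14)·(23/3) + (3/7)·(20/3) + (3/7)·(33/5) + (1/14)·(35/4) = 823/120.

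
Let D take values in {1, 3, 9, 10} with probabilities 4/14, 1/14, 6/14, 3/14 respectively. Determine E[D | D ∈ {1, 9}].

P(D ∈ {1, 9}) = 5/7.
Σ over the event: 1·2/7 + 9·3/7 = 29/7.
E[D | D ∈ {1, 9}] = (29/7) / (5/7) = 29/5.

29/5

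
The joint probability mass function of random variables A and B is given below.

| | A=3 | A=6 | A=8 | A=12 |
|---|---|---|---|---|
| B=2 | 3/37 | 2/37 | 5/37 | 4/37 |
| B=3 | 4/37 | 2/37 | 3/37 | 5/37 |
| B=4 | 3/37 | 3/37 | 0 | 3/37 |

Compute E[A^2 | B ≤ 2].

995/14

P(B ≤ 2) = 14/37.
Σ A^2·P over the event = 9·(3/37) + 36·(2/37) + 64·(5/37) + 144·(4/37) = 995/37.
E[A^2 | B ≤ 2] = (995/37) / (14/37) = 995/14.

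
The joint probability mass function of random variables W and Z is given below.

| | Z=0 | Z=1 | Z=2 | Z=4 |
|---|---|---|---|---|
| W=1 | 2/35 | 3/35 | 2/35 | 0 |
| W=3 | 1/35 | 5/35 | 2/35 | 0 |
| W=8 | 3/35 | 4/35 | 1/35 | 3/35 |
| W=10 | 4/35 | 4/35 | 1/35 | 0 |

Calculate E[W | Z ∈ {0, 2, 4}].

119/19

P(Z ∈ {0, 2, 4}) = 19/35.
Summing W·P(W=x,Z=y) over the conditioning event gives 17/5.
E[W | Z ∈ {0, 2, 4}] = (17/5) / (19/35) = 119/19.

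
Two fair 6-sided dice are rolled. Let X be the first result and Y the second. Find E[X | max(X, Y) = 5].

Outcomes with max(X, Y) = 5: (1,5), (2,5), (3,5), (4,5), (5,1), (5,2), (5,3), (5,4), (5,5), each with probability 1/36.
E[X | max(X, Y) = 5] = (1 + 2 + 3 + 4 + 5 + 5 + 5 + 5 + 5) / 9 = 35/9.

35/9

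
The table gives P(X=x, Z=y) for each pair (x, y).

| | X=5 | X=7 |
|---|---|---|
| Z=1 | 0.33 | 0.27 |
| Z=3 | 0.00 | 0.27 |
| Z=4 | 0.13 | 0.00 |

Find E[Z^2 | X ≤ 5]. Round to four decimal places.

5.2391

P(X ≤ 5) = 0.46.
Σ Z^2·P over the event = 1·(0.33) + 16·(0.13) = 2.41.
E[Z^2 | X ≤ 5] = (2.41) / (0.46) = 5.2391.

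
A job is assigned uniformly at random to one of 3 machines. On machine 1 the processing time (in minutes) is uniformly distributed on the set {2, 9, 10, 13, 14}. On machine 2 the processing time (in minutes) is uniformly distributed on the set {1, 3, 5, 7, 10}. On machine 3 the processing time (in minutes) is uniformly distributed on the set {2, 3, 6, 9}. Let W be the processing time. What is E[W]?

33/5

E[W | machine 1] = (2+9+10+13+14)/5 = 48/5.
E[W | machine 2] = (1+3+5+7+10)/5 = 26/5.
E[W | machine 3] = (2+3+6+9)/4 = 5.
E[W] = (1/3)·(48/5) + (1/3)·(26/5) + (1/3)·(5) = 33/5.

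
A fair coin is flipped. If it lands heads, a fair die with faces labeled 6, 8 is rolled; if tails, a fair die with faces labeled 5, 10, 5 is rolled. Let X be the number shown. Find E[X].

E[X | heads] = (6+8)/2 = 7.
E[X | tails] = (5+10+5)/3 = 20/3.
E[X] = (1/2)·(7) + (1/2)·(20/3) = 41/6.

41/6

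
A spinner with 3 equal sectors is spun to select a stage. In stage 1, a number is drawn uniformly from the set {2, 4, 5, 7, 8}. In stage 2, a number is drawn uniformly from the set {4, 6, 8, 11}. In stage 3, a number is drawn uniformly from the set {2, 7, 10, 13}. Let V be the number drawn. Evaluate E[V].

E[V | stage 1] = (2+4+5+7+8)/5 = 26/5.
E[V | stage 2] = (4+6+8+11)/4 = 29/4.
E[V | stage 3] = (2+7+10+13)/4 = 8.
E[V] = (1/3)·(26/5) + (1/3)·(29/4) + (1/3)·(8) = 409/60.

409/60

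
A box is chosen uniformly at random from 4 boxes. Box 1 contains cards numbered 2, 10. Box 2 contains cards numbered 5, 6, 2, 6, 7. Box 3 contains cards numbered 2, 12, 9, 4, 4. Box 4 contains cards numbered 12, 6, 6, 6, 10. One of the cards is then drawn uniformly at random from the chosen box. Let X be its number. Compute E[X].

127/20

E[X | box 1] = (2+10)/2 = 6.
E[X | box 2] = (5+6+2+6+7)/5 = 26/5.
E[X | box 3] = (2+12+9+4+4)/5 = 31/5.
E[X | box 4] = (12+6+6+6+10)/5 = 8.
E[X] = (1/4)·(6) + (1/4)·(26/5) + (1/4)·(31/5) + (1/4)·(8) = 127/20.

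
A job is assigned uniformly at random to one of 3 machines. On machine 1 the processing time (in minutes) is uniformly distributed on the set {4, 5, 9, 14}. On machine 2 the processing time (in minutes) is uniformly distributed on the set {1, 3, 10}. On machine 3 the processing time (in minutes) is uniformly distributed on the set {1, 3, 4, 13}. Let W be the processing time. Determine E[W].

E[W | machine 1] = (4+5+9+14)/4 = 8.
E[W | machine 2] = (1+3+10)/3 = 14/3.
E[W | machine 3] = (1+3+4+13)/4 = 21/4.
E[W] = (1/3)·(8) + (1/3)·(14/3) + (1/3)·(21/4) = 215/36.

215/36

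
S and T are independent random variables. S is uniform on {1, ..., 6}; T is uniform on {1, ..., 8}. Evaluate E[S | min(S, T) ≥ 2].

P(min(S, T) ≥ 2) = 35/48.
Summing S·P(x,y) over outcomes with min(S, T) ≥ 2 gives 35/12.
E[S | min(S, T) ≥ 2] = (35/12) / (35/48) = 4.

4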